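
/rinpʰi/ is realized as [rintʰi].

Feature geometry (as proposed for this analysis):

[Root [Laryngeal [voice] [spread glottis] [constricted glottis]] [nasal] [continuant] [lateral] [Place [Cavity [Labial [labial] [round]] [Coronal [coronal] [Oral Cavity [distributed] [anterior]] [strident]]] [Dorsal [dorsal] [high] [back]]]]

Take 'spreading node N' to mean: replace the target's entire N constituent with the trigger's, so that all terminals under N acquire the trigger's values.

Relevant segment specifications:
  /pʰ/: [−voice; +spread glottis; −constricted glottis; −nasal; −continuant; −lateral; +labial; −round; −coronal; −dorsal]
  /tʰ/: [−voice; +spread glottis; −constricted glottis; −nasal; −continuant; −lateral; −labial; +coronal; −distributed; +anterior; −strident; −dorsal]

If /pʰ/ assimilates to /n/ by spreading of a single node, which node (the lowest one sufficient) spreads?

Cavity

Feature comparison: [labial], [round], [coronal], [anterior], [distributed], [strident] differ between /pʰ/ and [tʰ]; the remaining terminals match.
The smallest constituent containing every changed terminal is Cavity — each of its daughters lacks at least one of the affected features.
If Cavity spreads, every terminal under it takes /n/'s value, producing [tʰ] as observed.
Features on which the two segments disagree outside Cavity, such as [spread glottis], [voice], are unchanged — nothing dominating them spread, and Cavity is the minimal sufficient constituent.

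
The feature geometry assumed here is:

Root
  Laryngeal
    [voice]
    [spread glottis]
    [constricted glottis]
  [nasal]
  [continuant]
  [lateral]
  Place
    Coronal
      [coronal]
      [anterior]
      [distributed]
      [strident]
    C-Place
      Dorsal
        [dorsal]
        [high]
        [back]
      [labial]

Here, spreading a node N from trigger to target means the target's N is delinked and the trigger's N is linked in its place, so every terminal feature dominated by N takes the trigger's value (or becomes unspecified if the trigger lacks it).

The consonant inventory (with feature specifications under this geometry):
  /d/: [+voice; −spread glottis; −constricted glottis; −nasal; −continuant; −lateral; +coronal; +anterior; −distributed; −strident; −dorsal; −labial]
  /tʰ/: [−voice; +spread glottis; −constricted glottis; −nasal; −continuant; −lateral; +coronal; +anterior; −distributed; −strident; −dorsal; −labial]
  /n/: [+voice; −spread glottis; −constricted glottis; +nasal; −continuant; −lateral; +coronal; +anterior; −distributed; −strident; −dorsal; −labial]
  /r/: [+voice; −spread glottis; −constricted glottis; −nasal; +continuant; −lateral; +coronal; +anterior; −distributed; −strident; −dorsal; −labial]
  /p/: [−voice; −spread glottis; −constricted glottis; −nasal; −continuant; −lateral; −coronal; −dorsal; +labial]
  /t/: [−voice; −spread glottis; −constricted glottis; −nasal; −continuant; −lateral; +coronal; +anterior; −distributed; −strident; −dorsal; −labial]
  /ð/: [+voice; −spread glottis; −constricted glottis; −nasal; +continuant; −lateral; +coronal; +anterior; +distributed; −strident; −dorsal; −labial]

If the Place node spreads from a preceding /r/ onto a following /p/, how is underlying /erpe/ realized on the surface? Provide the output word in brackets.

[erte]

The Place node dominates the terminals [coronal], [anterior], [distributed], [strident], [dorsal], [high], [back], [labial].
Spreading Place from /r/ onto /p/ replaces those values with /r/'s: [+coronal], [+anterior], [−distributed], [−strident], [−dorsal], [−labial]. Features outside Place ([voice], [spread glottis], [constricted glottis], …) stay as in /p/.
The resulting bundle matches /t/ in the inventory; substituting it for /p/ gives [erte].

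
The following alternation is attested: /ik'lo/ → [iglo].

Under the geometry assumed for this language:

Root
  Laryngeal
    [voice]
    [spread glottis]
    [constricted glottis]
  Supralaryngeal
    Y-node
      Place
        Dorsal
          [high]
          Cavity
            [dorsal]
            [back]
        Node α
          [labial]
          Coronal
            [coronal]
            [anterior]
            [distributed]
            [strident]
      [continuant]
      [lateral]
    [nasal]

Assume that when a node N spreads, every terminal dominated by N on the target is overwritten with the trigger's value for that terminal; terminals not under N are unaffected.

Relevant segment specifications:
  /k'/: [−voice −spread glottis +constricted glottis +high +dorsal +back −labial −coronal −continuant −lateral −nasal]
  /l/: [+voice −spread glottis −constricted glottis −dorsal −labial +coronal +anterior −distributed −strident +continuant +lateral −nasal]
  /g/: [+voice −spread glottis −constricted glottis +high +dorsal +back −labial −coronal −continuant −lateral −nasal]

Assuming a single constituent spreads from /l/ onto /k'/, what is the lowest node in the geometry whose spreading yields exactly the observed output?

/k'/ and [g] differ in [voice], [constricted glottis]; every other specified feature is identical.
Tracing each changed feature up the tree, the paths first meet at Laryngeal; any lower node misses at least one of them.
Spreading Laryngeal from /l/ overwrites each of those terminals with /l/'s values, yielding exactly [g].
Since [continuant], [lateral] are preserved even though /l/ disagrees there, no node above Laryngeal spread.

Laryngeal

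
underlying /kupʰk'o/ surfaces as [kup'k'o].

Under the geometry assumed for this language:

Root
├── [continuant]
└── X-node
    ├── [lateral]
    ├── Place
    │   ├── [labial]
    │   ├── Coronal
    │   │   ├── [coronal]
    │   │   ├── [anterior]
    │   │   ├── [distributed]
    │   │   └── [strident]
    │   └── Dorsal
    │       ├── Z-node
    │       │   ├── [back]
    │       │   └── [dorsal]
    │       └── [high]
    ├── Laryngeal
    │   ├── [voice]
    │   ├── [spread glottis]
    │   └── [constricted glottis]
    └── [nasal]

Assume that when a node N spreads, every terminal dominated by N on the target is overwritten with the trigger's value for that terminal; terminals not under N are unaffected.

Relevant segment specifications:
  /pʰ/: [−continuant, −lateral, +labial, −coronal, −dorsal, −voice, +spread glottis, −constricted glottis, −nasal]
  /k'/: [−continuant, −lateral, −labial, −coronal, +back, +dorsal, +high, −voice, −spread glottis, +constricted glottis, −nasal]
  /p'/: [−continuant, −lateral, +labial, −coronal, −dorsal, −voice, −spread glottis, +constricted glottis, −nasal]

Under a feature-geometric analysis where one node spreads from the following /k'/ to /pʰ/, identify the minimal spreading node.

The alternation /pʰ/ → [p'] changes [spread glottis], [constricted glottis] and nothing else.
In this geometry the lowest node dominating all of them is Laryngeal: every daughter of Laryngeal dominates only a proper subset, so no lower node suffices.
Spreading Laryngeal from /k'/ overwrites each of those terminals with /k'/'s values, yielding exactly [p'].
Since [labial], [dorsal] are preserved even though /k'/ disagrees there, no node above Laryngeal spread.

Laryngeal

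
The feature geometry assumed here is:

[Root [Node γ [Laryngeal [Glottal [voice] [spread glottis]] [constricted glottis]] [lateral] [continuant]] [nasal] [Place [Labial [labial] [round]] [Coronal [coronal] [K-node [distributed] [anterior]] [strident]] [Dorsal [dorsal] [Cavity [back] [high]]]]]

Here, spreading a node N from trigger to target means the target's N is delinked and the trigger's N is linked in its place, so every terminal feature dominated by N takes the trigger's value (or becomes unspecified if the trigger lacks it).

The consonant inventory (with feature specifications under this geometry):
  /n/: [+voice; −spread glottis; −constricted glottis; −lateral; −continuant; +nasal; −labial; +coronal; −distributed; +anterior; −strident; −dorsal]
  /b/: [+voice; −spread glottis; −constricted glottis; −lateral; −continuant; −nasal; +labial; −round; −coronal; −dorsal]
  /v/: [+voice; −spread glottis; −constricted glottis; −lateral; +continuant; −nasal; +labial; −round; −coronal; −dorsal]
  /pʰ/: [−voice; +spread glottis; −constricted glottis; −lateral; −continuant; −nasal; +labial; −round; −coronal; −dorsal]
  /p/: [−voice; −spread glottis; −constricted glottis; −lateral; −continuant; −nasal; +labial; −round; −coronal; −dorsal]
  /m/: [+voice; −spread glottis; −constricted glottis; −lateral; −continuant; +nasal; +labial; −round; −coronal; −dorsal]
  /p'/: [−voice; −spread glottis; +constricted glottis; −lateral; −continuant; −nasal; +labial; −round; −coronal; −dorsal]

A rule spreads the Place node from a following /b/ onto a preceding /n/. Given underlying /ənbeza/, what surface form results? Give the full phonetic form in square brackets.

[əmbeza]

The Place node dominates the terminals [labial], [round], [coronal], [distributed], [anterior], [strident], [dorsal], [back], [high].
The target acquires /b/'s values for everything under Place — [+labial], [−round], [−coronal], [−dorsal] — while keeping its own [voice], [spread glottis], [constricted glottis], ….
This feature bundle is that of [m], so /ənbeza/ surfaces as [əmbeza].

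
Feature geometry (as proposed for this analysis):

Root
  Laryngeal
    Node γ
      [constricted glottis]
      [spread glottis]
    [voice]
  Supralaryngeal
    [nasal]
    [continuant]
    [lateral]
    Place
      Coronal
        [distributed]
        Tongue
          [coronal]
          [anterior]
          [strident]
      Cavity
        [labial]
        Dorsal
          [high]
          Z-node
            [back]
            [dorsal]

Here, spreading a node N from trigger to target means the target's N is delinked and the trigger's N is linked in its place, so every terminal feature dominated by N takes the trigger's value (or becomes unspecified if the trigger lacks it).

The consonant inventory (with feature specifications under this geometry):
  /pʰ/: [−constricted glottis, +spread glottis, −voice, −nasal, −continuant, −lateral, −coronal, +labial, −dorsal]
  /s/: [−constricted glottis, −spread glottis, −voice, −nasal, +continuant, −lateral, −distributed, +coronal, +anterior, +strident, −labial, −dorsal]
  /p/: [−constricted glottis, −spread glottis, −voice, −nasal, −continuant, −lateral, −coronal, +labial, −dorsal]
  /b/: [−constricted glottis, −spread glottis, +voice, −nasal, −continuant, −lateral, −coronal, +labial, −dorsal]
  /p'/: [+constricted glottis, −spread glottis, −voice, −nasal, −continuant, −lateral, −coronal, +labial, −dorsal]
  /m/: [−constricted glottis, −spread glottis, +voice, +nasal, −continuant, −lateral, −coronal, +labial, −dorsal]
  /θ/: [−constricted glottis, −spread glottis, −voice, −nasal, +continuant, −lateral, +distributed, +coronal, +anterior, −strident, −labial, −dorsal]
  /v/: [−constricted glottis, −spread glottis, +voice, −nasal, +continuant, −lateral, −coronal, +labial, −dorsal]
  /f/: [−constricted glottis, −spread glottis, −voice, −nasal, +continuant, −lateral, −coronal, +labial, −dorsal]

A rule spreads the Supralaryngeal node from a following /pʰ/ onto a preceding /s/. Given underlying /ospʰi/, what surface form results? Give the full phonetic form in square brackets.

Terminals under Supralaryngeal in this geometry: [nasal], [continuant], [lateral], [distributed], [coronal], [anterior], [strident], [labial], [high], [back], [dorsal].
After delinking /s/'s Supralaryngeal and linking /pʰ/'s, the affected terminals become [−nasal], [−continuant], [−lateral], [−coronal], [+labial], [−dorsal]; [constricted glottis], [spread glottis], [voice] (outside Supralaryngeal) are retained from /s/.
This feature bundle is that of [p], so /ospʰi/ surfaces as [oppʰi].

[oppʰi]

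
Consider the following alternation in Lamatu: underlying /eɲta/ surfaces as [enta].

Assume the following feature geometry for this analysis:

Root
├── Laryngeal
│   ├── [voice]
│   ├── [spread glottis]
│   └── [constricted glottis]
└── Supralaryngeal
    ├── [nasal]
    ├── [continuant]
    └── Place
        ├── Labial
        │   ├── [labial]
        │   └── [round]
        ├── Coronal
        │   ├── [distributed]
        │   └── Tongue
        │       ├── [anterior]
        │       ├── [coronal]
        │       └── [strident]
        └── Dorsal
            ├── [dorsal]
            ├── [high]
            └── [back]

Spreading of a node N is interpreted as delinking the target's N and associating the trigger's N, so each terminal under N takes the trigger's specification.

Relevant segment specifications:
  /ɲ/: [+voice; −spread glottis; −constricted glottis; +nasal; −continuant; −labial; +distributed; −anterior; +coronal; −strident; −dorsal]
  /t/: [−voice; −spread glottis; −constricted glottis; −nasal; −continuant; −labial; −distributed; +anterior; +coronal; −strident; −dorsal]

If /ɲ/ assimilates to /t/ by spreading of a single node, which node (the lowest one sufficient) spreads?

Coronal

The alternation /ɲ/ → [n] changes [anterior], [distributed] and nothing else.
In this geometry the lowest node dominating all of them is Coronal: every daughter of Coronal dominates only a proper subset, so no lower node suffices.
Delinking /ɲ/'s Coronal and associating /t/'s Coronal gives precisely the feature bundle of [n].
Features on which the two segments disagree outside Coronal, such as [nasal], [voice], are unchanged — nothing dominating them spread, and Coronal is the minimal sufficient constituent.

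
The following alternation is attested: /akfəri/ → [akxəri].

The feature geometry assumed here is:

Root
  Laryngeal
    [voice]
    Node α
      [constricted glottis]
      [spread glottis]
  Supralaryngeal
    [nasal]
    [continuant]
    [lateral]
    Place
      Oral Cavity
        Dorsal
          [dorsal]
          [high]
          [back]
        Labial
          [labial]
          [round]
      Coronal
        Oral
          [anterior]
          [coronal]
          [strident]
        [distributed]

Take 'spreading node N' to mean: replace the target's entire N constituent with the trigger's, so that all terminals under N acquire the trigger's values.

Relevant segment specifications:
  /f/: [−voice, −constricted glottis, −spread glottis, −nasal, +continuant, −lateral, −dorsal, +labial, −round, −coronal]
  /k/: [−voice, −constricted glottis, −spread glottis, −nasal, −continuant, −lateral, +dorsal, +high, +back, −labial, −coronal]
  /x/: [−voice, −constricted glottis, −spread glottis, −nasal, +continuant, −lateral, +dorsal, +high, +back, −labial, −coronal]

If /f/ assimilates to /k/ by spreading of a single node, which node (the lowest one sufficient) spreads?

The alternation /f/ → [x] changes [labial], [round], [dorsal], [high], [back] and nothing else.
The smallest constituent containing every changed terminal is Oral Cavity — each of its daughters lacks at least one of the affected features.
Delinking /f/'s Oral Cavity and associating /k/'s Oral Cavity gives precisely the feature bundle of [x].
[continuant], a feature on which the two segments disagree outside Oral Cavity, is unchanged — nothing dominating it spread, and Oral Cavity is the minimal sufficient constituent.

Oral Cavity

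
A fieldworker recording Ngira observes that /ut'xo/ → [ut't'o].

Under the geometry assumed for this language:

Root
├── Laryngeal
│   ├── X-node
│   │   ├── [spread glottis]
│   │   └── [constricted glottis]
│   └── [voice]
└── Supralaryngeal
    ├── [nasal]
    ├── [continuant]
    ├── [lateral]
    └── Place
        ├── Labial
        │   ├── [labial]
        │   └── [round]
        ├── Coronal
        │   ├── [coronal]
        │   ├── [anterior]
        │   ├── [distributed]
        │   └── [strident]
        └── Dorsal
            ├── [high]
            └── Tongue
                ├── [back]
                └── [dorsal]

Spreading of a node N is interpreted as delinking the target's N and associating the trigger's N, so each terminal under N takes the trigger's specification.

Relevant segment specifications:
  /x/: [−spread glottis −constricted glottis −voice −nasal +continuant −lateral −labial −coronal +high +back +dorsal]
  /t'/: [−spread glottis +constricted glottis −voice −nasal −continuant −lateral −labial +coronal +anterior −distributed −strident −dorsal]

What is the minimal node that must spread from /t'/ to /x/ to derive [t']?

Root

Comparing /x/ with its surface form [t'], the features that change are [constricted glottis], [continuant], [coronal], [anterior], [distributed], [strident], [dorsal], [high], [back].
In this geometry the lowest node dominating all of them is Root: every daughter of Root dominates only a proper subset, so no lower node suffices.
Spreading Root from /t'/ overwrites each of those terminals with /t'/'s values, yielding exactly [t'].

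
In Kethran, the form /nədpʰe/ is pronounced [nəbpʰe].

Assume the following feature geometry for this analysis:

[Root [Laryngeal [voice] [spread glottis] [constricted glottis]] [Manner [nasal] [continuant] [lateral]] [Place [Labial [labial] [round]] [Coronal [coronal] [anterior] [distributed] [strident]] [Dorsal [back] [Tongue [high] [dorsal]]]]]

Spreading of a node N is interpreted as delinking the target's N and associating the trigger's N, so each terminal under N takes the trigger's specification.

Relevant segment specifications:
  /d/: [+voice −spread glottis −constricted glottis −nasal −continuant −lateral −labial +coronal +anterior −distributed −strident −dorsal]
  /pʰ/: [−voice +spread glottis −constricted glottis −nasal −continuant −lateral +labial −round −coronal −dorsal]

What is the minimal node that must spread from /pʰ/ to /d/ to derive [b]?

Place

Feature comparison: [labial], [round], [coronal], [anterior], [distributed], [strident] differ between /d/ and [b]; the remaining terminals match.
In this geometry the lowest node dominating all of them is Place: every daughter of Place dominates only a proper subset, so no lower node suffices.
Delinking /d/'s Place and associating /pʰ/'s Place gives precisely the feature bundle of [b].
Since [voice], [spread glottis] are preserved even though /pʰ/ disagrees there, no node above Place spread.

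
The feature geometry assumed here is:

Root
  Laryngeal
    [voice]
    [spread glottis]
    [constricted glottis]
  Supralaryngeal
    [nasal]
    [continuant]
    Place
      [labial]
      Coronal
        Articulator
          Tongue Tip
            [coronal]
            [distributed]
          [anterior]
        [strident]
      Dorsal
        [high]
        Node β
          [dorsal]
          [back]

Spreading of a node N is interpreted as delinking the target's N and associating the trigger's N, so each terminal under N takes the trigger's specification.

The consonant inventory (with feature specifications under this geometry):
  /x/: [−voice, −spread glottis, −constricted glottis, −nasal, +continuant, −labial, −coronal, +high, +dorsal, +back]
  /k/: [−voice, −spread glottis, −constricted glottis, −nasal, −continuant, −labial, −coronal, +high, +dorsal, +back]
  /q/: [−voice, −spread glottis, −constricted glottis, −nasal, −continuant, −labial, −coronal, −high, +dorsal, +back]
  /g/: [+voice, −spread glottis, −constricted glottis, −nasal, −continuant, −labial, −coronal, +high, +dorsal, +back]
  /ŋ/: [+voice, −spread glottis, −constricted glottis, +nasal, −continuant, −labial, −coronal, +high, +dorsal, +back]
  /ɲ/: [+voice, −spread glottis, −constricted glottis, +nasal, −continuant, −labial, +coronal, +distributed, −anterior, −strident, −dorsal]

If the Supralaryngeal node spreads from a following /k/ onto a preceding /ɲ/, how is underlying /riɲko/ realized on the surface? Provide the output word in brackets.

[rigko]

Terminals under Supralaryngeal in this geometry: [nasal], [continuant], [labial], [coronal], [distributed], [anterior], [strident], [high], [dorsal], [back].
After delinking /ɲ/'s Supralaryngeal and linking /k/'s, the affected terminals become [−nasal], [−continuant], [−labial], [−coronal], [+high], [+dorsal], [+back]; [voice], [spread glottis], [constricted glottis] (outside Supralaryngeal) are retained from /ɲ/.
The resulting bundle matches /g/ in the inventory; substituting it for /ɲ/ gives [rigko].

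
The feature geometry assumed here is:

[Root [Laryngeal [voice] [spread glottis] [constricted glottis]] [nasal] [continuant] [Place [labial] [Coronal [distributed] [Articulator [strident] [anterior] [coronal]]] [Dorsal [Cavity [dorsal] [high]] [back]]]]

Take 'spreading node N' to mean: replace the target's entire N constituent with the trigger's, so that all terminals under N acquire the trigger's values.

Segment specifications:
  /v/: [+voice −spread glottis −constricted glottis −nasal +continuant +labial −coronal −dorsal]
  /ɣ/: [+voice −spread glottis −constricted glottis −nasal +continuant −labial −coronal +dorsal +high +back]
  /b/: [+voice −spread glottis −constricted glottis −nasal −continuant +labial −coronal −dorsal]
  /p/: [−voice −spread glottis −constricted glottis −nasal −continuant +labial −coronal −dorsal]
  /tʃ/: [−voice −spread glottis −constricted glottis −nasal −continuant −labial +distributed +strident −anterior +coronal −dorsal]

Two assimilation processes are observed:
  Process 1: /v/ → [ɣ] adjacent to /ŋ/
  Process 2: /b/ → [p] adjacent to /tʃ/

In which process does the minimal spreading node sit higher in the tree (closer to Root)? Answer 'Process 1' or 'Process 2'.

Process 1

Process 1 alters [labial], [dorsal], [high], [back]; the lowest common ancestor is Place (depth 1 from Root).
Process 2 alters [voice]; the lowest dominating node is [voice] (depth 2 from Root).
Depth 1 < depth 2; Process 1 involves the structurally higher constituent Place.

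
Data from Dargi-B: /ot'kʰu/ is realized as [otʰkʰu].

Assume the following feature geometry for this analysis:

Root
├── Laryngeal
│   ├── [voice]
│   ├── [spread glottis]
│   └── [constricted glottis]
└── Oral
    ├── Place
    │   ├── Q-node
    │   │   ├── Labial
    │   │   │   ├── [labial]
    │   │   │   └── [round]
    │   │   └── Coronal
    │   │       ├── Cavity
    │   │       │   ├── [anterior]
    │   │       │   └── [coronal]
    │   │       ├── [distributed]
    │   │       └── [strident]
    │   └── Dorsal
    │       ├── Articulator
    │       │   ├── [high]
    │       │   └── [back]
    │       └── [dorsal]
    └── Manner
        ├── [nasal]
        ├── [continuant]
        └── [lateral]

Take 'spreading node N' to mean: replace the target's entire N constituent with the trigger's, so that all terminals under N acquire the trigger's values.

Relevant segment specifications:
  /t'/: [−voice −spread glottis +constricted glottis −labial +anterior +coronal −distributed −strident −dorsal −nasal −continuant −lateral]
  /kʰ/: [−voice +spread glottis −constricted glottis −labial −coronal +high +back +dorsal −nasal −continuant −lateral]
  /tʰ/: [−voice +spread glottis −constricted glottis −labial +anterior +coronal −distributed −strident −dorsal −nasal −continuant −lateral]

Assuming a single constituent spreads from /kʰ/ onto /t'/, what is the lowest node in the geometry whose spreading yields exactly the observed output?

Laryngeal

Comparing /t'/ with its surface form [tʰ], the features that change are [spread glottis], [constricted glottis].
The smallest constituent containing every changed terminal is Laryngeal — each of its daughters lacks at least one of the affected features.
Spreading Laryngeal from /kʰ/ overwrites each of those terminals with /kʰ/'s values, yielding exactly [tʰ].
Since [coronal], [dorsal] are preserved even though /kʰ/ disagrees there, no node above Laryngeal spread.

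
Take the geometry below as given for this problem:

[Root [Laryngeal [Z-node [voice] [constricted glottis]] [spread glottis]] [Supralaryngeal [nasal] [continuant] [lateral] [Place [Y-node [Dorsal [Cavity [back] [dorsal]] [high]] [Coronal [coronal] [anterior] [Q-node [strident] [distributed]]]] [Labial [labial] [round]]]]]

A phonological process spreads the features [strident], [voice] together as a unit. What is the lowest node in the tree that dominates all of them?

Root

[strident]: Root / Supralaryngeal / Place / Y-node / Coronal / Q-node / [strident].
[voice] lies under Z-node (below Laryngeal).
The listed terminals split across distinct daughters of Root, so Root itself is the smallest node containing them all.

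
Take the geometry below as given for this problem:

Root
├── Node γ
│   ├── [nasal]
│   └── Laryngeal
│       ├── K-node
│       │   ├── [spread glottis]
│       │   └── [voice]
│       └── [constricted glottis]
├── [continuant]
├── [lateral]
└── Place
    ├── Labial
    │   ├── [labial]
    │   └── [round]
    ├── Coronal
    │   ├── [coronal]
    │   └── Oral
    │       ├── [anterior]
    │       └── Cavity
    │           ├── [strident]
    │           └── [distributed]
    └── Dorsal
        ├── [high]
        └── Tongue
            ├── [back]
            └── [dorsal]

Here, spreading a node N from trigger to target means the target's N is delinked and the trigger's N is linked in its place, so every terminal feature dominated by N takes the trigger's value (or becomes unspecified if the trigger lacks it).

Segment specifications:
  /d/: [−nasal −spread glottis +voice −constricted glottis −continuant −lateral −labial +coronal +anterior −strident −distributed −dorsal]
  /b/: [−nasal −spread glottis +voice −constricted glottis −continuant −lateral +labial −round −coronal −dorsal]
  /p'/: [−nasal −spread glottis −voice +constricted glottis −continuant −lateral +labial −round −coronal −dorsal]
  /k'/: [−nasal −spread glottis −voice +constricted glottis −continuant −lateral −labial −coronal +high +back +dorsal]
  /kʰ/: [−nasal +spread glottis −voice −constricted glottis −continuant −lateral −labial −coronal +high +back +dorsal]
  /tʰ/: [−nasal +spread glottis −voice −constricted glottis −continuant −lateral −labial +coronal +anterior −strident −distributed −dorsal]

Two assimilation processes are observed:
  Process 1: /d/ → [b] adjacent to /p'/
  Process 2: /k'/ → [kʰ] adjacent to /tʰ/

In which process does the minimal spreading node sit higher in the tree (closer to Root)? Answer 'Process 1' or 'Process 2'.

Process 1

Process 1 alters [labial], [round], [coronal], [anterior], [distributed], [strident]; the lowest common ancestor is Place (depth 1 from Root).
In Process 2, [spread glottis], [constricted glottis] change, so the minimal spreading node is Laryngeal at depth 2.
Place (depth 1) sits above Laryngeal (depth 2), making Process 1 the one with the higher spreading node.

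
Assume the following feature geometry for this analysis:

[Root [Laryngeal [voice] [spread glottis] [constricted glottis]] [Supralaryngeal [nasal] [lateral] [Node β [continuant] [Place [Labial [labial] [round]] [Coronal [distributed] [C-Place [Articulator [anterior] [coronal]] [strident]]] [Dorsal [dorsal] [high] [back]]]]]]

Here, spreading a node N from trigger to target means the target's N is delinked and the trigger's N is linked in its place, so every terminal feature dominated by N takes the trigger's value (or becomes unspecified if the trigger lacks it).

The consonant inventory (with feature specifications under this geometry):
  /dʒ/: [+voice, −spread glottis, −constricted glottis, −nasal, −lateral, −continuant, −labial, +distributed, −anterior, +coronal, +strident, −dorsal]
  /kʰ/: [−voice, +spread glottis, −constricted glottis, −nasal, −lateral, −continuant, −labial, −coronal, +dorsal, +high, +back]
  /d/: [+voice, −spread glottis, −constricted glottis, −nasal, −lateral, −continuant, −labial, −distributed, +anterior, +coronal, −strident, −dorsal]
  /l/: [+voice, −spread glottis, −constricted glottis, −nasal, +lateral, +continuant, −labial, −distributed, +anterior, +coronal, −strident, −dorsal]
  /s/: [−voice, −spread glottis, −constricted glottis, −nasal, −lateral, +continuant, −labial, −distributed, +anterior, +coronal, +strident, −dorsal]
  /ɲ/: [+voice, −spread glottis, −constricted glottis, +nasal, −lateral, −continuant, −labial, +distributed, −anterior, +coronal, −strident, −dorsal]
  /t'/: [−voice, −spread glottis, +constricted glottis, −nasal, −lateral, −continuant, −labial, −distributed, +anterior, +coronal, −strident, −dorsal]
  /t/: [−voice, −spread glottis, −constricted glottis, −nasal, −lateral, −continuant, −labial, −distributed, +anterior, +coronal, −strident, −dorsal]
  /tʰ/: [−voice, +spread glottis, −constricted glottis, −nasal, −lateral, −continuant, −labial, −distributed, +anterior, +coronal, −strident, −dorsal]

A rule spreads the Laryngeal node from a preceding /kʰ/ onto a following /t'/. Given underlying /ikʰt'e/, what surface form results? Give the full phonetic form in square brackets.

The Laryngeal node dominates the terminals [voice], [spread glottis], [constricted glottis].
The target acquires /kʰ/'s values for everything under Laryngeal — [−voice], [+spread glottis], [−constricted glottis] — while keeping its own [nasal], [lateral], [continuant], ….
This feature bundle is that of [tʰ], so /ikʰt'e/ surfaces as [ikʰtʰe].

[ikʰtʰe]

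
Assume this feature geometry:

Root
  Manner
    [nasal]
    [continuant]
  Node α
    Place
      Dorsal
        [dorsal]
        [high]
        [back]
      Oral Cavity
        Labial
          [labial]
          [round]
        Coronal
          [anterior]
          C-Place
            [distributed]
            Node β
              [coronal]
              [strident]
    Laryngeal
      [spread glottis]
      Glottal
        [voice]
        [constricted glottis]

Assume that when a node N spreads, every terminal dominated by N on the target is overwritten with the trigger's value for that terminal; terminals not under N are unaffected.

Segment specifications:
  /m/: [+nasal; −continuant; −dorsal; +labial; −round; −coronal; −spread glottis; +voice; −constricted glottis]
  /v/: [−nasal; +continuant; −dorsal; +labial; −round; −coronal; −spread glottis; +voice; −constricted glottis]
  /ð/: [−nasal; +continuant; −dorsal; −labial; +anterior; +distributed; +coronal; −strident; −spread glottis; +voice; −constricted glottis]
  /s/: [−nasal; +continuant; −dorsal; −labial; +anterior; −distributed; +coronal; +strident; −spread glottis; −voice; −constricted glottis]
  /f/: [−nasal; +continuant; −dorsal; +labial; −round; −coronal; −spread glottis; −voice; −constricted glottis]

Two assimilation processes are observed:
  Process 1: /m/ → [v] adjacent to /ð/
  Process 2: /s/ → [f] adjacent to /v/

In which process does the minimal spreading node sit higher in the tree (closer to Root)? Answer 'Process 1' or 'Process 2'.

Process 1: the features that change are [nasal], [continuant]; the minimal node is Manner (depth 1).
Process 2 alters [labial], [round], [coronal], [anterior], [distributed], [strident]; the lowest common ancestor is Oral Cavity (depth 3 from Root).
Depth 1 < depth 3; Process 1 involves the structurally higher constituent Manner.

Process 1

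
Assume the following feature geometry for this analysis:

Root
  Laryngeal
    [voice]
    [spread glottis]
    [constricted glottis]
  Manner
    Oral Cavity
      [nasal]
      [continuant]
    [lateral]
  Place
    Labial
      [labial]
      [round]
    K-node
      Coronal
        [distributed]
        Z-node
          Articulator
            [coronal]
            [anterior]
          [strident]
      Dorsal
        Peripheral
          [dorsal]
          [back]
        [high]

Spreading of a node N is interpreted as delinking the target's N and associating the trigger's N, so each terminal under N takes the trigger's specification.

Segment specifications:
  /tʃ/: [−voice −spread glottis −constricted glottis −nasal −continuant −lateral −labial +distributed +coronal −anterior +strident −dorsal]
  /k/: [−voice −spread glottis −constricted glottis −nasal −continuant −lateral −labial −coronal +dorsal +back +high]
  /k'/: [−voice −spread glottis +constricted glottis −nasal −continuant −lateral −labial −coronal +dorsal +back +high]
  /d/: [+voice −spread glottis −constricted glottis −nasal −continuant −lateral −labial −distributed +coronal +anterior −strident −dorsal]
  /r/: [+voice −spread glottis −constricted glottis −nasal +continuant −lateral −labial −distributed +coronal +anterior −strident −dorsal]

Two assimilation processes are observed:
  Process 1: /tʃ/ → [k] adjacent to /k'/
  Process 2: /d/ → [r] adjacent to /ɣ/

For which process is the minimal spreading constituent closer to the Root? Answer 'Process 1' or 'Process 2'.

Process 1: the features that change are [coronal], [anterior], [distributed], [strident], [dorsal], [high], [back]; the minimal node is K-node (depth 2).
Process 2: the feature that changes is [continuant]; the minimal node is [continuant] (depth 3).
K-node is closer to Root than [continuant], so Process 1 spreads the higher node.

Process 1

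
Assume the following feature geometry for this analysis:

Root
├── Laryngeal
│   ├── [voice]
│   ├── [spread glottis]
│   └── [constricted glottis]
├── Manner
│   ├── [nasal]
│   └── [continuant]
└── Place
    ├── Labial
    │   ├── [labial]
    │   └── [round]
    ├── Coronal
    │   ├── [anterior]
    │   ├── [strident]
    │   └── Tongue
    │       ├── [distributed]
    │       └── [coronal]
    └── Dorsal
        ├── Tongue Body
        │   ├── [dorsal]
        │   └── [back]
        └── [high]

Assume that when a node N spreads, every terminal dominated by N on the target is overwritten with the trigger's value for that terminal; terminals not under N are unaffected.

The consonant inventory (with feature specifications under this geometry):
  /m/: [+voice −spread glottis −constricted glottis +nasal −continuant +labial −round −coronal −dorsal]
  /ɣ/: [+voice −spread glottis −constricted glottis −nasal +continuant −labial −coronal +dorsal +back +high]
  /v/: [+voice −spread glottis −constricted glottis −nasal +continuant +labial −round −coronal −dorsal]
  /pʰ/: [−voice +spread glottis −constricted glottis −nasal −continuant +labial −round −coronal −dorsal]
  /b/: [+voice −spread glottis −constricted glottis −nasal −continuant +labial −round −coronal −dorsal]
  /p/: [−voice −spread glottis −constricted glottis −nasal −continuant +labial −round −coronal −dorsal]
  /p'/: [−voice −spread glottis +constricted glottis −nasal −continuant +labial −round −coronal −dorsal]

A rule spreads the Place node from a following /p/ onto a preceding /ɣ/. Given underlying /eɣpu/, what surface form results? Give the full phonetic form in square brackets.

Place immediately or transitively dominates [labial], [round], [anterior], [strident], [distributed], [coronal], [dorsal], [back], [high].
The target acquires /p/'s values for everything under Place — [+labial], [−round], [−coronal], [−dorsal] — while keeping its own [voice], [spread glottis], [constricted glottis], ….
The resulting bundle matches /v/ in the inventory; substituting it for /ɣ/ gives [evpu].

[evpu]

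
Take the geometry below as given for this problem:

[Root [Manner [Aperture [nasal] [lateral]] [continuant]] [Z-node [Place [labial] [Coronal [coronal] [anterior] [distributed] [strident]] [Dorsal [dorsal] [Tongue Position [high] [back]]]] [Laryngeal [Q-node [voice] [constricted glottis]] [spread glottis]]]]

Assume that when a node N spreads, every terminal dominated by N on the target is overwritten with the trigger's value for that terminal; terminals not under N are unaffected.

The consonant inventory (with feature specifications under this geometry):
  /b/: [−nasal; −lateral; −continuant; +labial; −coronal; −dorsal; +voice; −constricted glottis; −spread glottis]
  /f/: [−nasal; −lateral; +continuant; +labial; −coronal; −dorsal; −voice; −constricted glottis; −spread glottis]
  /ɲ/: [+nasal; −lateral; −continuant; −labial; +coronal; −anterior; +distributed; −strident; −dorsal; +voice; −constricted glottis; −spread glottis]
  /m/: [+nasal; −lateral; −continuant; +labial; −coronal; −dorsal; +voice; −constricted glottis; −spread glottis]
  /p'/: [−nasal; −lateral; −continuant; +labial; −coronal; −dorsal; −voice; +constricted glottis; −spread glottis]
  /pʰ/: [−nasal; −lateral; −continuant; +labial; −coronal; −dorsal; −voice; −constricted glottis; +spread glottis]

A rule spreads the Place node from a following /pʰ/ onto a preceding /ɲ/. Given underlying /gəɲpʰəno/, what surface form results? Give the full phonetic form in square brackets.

[gəmpʰəno]

The Place node dominates the terminals [labial], [coronal], [anterior], [distributed], [strident], [dorsal], [high], [back].
After delinking /ɲ/'s Place and linking /pʰ/'s, the affected terminals become [+labial], [−coronal], [−dorsal]; [nasal], [lateral], [continuant], … (outside Place) are retained from /ɲ/.
The resulting bundle matches /m/ in the inventory; substituting it for /ɲ/ gives [gəmpʰəno].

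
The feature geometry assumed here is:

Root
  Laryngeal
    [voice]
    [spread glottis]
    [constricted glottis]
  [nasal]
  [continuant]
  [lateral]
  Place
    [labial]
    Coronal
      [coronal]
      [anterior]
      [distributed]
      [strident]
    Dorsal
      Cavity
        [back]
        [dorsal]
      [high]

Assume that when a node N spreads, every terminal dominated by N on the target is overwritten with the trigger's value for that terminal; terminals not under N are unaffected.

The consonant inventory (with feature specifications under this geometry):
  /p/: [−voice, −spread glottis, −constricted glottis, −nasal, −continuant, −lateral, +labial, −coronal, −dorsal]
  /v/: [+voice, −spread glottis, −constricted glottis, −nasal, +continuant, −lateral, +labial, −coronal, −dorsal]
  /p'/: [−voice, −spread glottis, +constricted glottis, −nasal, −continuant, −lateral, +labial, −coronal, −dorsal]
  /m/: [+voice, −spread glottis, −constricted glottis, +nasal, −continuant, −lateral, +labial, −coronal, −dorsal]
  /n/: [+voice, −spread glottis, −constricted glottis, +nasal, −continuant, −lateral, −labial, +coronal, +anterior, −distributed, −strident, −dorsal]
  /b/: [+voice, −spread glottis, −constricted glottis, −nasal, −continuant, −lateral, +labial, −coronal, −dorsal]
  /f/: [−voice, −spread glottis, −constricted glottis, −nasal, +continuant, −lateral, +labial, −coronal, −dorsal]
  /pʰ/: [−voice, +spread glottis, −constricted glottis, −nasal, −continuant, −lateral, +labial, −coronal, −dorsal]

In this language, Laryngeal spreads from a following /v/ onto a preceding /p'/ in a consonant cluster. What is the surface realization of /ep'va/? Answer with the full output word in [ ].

[ebva]

The Laryngeal node dominates the terminals [voice], [spread glottis], [constricted glottis].
The target acquires /v/'s values for everything under Laryngeal — [+voice], [−spread glottis], [−constricted glottis] — while keeping its own [nasal], [continuant], [lateral], ….
Among the inventory, only /b/ has exactly this specification, giving the surface form [ebva].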